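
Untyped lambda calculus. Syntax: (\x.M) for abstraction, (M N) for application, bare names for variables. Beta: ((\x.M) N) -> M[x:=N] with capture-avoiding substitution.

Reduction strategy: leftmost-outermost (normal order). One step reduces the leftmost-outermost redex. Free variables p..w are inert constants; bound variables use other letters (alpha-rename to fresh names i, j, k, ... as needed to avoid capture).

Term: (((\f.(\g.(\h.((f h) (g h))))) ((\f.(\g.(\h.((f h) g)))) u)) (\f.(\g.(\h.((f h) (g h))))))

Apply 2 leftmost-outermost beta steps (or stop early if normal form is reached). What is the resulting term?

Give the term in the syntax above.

Step 0: (((\f.(\g.(\h.((f h) (g h))))) ((\f.(\g.(\h.((f h) g)))) u)) (\f.(\g.(\h.((f h) (g h))))))
Step 1: ((\g.(\h.((((\f.(\g.(\h.((f h) g)))) u) h) (g h)))) (\f.(\g.(\h.((f h) (g h))))))
Step 2: (\h.((((\f.(\g.(\h.((f h) g)))) u) h) ((\f.(\g.(\h.((f h) (g h))))) h)))

Answer: (\h.((((\f.(\g.(\h.((f h) g)))) u) h) ((\f.(\g.(\h.((f h) (g h))))) h)))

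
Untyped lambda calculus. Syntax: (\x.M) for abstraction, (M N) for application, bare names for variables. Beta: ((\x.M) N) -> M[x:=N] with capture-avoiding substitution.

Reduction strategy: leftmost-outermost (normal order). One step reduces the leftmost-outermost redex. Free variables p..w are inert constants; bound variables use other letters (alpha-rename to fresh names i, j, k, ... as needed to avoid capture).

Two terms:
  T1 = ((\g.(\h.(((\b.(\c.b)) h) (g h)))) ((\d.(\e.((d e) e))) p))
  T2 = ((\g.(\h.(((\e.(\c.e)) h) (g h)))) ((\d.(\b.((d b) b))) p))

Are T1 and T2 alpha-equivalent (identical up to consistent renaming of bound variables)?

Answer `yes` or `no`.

Answer: yes

Derivation:
Term 1: ((\g.(\h.(((\b.(\c.b)) h) (g h)))) ((\d.(\e.((d e) e))) p))
Term 2: ((\g.(\h.(((\e.(\c.e)) h) (g h)))) ((\d.(\b.((d b) b))) p))
Alpha-equivalence: compare structure up to binder renaming.
Result: True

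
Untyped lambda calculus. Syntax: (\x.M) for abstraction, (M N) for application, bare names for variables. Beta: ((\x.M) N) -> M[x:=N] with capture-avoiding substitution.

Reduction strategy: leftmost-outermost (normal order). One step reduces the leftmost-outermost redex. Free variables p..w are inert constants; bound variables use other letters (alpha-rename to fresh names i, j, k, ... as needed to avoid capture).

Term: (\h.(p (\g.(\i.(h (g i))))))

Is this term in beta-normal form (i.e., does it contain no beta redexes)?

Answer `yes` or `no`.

Answer: yes

Derivation:
Term: (\h.(p (\g.(\i.(h (g i))))))
No beta redexes found.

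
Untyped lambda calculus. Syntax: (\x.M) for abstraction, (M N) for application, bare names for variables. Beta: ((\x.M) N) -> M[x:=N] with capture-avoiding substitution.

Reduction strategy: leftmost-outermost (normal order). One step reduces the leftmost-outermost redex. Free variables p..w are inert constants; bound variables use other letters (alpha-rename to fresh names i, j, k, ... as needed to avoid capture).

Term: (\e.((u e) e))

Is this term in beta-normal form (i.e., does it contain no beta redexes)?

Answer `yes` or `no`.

Answer: yes

Derivation:
Term: (\e.((u e) e))
No beta redexes found.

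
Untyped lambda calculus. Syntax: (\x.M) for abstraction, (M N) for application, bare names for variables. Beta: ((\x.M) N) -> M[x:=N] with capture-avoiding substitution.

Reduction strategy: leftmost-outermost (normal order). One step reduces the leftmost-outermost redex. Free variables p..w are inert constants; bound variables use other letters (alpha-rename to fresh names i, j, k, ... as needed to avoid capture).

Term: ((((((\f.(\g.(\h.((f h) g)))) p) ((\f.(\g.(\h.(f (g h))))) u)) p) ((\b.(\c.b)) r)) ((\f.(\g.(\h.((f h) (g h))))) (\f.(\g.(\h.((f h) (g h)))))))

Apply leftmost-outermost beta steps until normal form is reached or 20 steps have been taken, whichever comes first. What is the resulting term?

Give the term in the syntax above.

Answer: ((((p p) (\g.(\h.(u (g h))))) (\c.r)) (\g.(\h.(\i.((h i) ((g h) i))))))

Derivation:
Step 0: ((((((\f.(\g.(\h.((f h) g)))) p) ((\f.(\g.(\h.(f (g h))))) u)) p) ((\b.(\c.b)) r)) ((\f.(\g.(\h.((f h) (g h))))) (\f.(\g.(\h.((f h) (g h)))))))
Step 1: (((((\g.(\h.((p h) g))) ((\f.(\g.(\h.(f (g h))))) u)) p) ((\b.(\c.b)) r)) ((\f.(\g.(\h.((f h) (g h))))) (\f.(\g.(\h.((f h) (g h)))))))
Step 2: ((((\h.((p h) ((\f.(\g.(\h.(f (g h))))) u))) p) ((\b.(\c.b)) r)) ((\f.(\g.(\h.((f h) (g h))))) (\f.(\g.(\h.((f h) (g h)))))))
Step 3: ((((p p) ((\f.(\g.(\h.(f (g h))))) u)) ((\b.(\c.b)) r)) ((\f.(\g.(\h.((f h) (g h))))) (\f.(\g.(\h.((f h) (g h)))))))
Step 4: ((((p p) (\g.(\h.(u (g h))))) ((\b.(\c.b)) r)) ((\f.(\g.(\h.((f h) (g h))))) (\f.(\g.(\h.((f h) (g h)))))))
Step 5: ((((p p) (\g.(\h.(u (g h))))) (\c.r)) ((\f.(\g.(\h.((f h) (g h))))) (\f.(\g.(\h.((f h) (g h)))))))
Step 6: ((((p p) (\g.(\h.(u (g h))))) (\c.r)) (\g.(\h.(((\f.(\g.(\h.((f h) (g h))))) h) (g h)))))
Step 7: ((((p p) (\g.(\h.(u (g h))))) (\c.r)) (\g.(\h.((\g.(\i.((h i) (g i)))) (g h)))))
Step 8: ((((p p) (\g.(\h.(u (g h))))) (\c.r)) (\g.(\h.(\i.((h i) ((g h) i))))))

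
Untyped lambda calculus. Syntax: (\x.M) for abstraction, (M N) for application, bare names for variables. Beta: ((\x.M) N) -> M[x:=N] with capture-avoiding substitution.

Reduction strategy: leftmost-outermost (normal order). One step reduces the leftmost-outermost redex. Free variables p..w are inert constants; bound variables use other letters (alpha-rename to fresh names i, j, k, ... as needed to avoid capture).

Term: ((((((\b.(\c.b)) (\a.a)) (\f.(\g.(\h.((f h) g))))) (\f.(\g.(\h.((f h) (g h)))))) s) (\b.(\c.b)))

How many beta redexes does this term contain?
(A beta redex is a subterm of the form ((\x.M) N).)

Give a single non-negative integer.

Answer: 1

Derivation:
Term: ((((((\b.(\c.b)) (\a.a)) (\f.(\g.(\h.((f h) g))))) (\f.(\g.(\h.((f h) (g h)))))) s) (\b.(\c.b)))
  Redex: ((\b.(\c.b)) (\a.a))
Total redexes: 1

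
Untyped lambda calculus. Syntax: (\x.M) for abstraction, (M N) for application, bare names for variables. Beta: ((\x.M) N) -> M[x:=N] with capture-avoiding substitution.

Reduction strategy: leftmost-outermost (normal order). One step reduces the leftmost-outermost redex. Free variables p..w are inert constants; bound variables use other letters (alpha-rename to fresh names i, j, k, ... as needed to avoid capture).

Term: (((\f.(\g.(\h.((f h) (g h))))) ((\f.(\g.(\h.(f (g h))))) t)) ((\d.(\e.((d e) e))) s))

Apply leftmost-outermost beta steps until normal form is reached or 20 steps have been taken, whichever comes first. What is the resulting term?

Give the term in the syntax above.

Answer: (\h.(t (h ((s h) h))))

Derivation:
Step 0: (((\f.(\g.(\h.((f h) (g h))))) ((\f.(\g.(\h.(f (g h))))) t)) ((\d.(\e.((d e) e))) s))
Step 1: ((\g.(\h.((((\f.(\g.(\h.(f (g h))))) t) h) (g h)))) ((\d.(\e.((d e) e))) s))
Step 2: (\h.((((\f.(\g.(\h.(f (g h))))) t) h) (((\d.(\e.((d e) e))) s) h)))
Step 3: (\h.(((\g.(\h.(t (g h)))) h) (((\d.(\e.((d e) e))) s) h)))
Step 4: (\h.((\i.(t (h i))) (((\d.(\e.((d e) e))) s) h)))
Step 5: (\h.(t (h (((\d.(\e.((d e) e))) s) h))))
Step 6: (\h.(t (h ((\e.((s e) e)) h))))
Step 7: (\h.(t (h ((s h) h))))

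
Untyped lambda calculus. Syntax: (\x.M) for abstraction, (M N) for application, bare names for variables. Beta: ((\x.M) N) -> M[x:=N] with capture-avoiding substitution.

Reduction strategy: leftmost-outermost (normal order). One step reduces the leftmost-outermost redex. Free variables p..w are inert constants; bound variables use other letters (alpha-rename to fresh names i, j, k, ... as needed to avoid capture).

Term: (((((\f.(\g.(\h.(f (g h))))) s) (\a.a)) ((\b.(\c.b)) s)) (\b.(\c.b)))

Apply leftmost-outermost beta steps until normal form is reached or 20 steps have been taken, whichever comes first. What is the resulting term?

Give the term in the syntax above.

Step 0: (((((\f.(\g.(\h.(f (g h))))) s) (\a.a)) ((\b.(\c.b)) s)) (\b.(\c.b)))
Step 1: ((((\g.(\h.(s (g h)))) (\a.a)) ((\b.(\c.b)) s)) (\b.(\c.b)))
Step 2: (((\h.(s ((\a.a) h))) ((\b.(\c.b)) s)) (\b.(\c.b)))
Step 3: ((s ((\a.a) ((\b.(\c.b)) s))) (\b.(\c.b)))
Step 4: ((s ((\b.(\c.b)) s)) (\b.(\c.b)))
Step 5: ((s (\c.s)) (\b.(\c.b)))

Answer: ((s (\c.s)) (\b.(\c.b)))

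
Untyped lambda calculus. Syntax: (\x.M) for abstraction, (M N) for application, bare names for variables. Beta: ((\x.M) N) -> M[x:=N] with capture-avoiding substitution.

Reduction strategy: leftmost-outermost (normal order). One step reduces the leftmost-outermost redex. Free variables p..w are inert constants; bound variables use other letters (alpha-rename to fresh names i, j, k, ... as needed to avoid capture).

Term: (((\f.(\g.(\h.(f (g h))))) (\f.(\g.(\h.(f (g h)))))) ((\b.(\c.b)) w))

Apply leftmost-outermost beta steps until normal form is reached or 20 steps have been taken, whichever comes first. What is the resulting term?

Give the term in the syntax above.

Answer: (\h.(\g.(\i.(w (g i)))))

Derivation:
Step 0: (((\f.(\g.(\h.(f (g h))))) (\f.(\g.(\h.(f (g h)))))) ((\b.(\c.b)) w))
Step 1: ((\g.(\h.((\f.(\g.(\h.(f (g h))))) (g h)))) ((\b.(\c.b)) w))
Step 2: (\h.((\f.(\g.(\h.(f (g h))))) (((\b.(\c.b)) w) h)))
Step 3: (\h.(\g.(\i.((((\b.(\c.b)) w) h) (g i)))))
Step 4: (\h.(\g.(\i.(((\c.w) h) (g i)))))
Step 5: (\h.(\g.(\i.(w (g i)))))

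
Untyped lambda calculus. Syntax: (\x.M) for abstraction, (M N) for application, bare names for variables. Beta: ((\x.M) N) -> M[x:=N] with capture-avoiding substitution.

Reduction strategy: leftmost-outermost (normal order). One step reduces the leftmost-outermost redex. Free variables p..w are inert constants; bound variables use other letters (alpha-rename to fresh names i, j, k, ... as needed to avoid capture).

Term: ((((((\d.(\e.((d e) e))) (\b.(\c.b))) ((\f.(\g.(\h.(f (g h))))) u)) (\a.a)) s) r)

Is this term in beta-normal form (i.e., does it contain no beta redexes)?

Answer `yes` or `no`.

Term: ((((((\d.(\e.((d e) e))) (\b.(\c.b))) ((\f.(\g.(\h.(f (g h))))) u)) (\a.a)) s) r)
Found 2 beta redex(es).

Answer: no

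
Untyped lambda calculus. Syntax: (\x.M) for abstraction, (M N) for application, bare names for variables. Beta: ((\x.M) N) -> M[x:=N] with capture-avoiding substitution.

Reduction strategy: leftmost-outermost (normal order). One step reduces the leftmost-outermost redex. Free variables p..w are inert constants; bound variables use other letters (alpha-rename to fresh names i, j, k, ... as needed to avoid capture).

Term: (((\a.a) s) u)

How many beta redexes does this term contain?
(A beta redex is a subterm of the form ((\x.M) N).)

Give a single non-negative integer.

Answer: 1

Derivation:
Term: (((\a.a) s) u)
  Redex: ((\a.a) s)
Total redexes: 1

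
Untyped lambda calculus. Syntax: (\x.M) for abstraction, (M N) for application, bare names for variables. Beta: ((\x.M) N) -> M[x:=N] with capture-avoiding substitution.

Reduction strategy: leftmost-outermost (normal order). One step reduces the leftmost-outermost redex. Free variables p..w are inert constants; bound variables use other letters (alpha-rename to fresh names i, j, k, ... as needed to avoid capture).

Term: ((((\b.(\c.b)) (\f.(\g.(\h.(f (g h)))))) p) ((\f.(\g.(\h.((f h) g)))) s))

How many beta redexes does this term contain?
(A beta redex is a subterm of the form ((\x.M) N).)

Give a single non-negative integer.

Answer: 2

Derivation:
Term: ((((\b.(\c.b)) (\f.(\g.(\h.(f (g h)))))) p) ((\f.(\g.(\h.((f h) g)))) s))
  Redex: ((\b.(\c.b)) (\f.(\g.(\h.(f (g h))))))
  Redex: ((\f.(\g.(\h.((f h) g)))) s)
Total redexes: 2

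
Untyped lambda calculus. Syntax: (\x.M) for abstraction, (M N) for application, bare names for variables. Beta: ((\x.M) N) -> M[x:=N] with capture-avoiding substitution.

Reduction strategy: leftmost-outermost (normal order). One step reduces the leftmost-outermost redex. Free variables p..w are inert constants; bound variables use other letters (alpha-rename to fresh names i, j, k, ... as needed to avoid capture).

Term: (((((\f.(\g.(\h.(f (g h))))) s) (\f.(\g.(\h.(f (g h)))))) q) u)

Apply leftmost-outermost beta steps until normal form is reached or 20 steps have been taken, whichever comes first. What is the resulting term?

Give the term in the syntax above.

Answer: ((s (\g.(\h.(q (g h))))) u)

Derivation:
Step 0: (((((\f.(\g.(\h.(f (g h))))) s) (\f.(\g.(\h.(f (g h)))))) q) u)
Step 1: ((((\g.(\h.(s (g h)))) (\f.(\g.(\h.(f (g h)))))) q) u)
Step 2: (((\h.(s ((\f.(\g.(\h.(f (g h))))) h))) q) u)
Step 3: ((s ((\f.(\g.(\h.(f (g h))))) q)) u)
Step 4: ((s (\g.(\h.(q (g h))))) u)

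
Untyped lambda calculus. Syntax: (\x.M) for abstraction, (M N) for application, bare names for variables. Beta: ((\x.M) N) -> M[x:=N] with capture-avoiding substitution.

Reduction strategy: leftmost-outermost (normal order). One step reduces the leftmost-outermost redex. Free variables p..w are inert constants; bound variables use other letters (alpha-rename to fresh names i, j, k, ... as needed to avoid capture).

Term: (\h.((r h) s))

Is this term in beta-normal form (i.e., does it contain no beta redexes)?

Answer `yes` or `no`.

Term: (\h.((r h) s))
No beta redexes found.

Answer: yes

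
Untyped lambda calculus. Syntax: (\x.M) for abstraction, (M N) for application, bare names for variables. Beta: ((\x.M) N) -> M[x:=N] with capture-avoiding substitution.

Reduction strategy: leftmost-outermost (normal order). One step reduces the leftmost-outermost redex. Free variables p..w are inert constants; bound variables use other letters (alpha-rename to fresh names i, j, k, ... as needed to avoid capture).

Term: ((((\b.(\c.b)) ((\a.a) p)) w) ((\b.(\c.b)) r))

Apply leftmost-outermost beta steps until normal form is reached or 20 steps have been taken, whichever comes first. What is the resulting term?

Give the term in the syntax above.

Answer: (p (\c.r))

Derivation:
Step 0: ((((\b.(\c.b)) ((\a.a) p)) w) ((\b.(\c.b)) r))
Step 1: (((\c.((\a.a) p)) w) ((\b.(\c.b)) r))
Step 2: (((\a.a) p) ((\b.(\c.b)) r))
Step 3: (p ((\b.(\c.b)) r))
Step 4: (p (\c.r))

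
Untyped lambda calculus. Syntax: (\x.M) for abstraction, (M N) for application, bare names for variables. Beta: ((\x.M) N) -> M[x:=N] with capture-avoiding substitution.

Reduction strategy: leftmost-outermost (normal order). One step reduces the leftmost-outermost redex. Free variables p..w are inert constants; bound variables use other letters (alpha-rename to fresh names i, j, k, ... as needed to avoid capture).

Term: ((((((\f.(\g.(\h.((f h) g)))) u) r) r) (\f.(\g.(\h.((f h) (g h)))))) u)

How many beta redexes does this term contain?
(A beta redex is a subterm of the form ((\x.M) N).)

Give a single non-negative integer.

Answer: 1

Derivation:
Term: ((((((\f.(\g.(\h.((f h) g)))) u) r) r) (\f.(\g.(\h.((f h) (g h)))))) u)
  Redex: ((\f.(\g.(\h.((f h) g)))) u)
Total redexes: 1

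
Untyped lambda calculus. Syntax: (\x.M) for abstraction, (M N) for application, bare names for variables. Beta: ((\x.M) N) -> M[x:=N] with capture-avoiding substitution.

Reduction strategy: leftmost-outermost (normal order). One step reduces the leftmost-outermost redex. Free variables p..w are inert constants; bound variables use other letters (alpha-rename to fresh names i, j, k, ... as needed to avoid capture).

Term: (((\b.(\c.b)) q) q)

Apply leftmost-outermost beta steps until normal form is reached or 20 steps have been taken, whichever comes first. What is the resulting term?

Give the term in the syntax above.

Answer: q

Derivation:
Step 0: (((\b.(\c.b)) q) q)
Step 1: ((\c.q) q)
Step 2: q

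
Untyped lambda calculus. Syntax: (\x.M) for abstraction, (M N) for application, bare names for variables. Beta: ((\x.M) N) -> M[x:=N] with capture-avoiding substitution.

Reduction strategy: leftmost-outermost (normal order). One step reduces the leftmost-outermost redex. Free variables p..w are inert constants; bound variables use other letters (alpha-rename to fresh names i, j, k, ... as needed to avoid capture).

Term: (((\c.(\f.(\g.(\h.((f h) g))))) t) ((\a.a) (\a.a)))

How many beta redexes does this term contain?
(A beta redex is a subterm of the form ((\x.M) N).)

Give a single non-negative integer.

Term: (((\c.(\f.(\g.(\h.((f h) g))))) t) ((\a.a) (\a.a)))
  Redex: ((\c.(\f.(\g.(\h.((f h) g))))) t)
  Redex: ((\a.a) (\a.a))
Total redexes: 2

Answer: 2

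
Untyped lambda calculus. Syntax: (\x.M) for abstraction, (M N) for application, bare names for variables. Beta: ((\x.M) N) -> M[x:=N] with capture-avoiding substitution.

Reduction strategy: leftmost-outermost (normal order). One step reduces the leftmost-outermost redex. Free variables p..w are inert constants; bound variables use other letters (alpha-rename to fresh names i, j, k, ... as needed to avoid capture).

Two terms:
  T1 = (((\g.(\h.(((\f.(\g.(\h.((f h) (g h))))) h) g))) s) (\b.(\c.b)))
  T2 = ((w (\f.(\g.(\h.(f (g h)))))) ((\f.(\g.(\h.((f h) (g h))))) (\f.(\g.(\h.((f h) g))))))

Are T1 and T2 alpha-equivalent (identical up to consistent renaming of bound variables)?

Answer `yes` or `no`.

Term 1: (((\g.(\h.(((\f.(\g.(\h.((f h) (g h))))) h) g))) s) (\b.(\c.b)))
Term 2: ((w (\f.(\g.(\h.(f (g h)))))) ((\f.(\g.(\h.((f h) (g h))))) (\f.(\g.(\h.((f h) g))))))
Alpha-equivalence: compare structure up to binder renaming.
Result: False

Answer: no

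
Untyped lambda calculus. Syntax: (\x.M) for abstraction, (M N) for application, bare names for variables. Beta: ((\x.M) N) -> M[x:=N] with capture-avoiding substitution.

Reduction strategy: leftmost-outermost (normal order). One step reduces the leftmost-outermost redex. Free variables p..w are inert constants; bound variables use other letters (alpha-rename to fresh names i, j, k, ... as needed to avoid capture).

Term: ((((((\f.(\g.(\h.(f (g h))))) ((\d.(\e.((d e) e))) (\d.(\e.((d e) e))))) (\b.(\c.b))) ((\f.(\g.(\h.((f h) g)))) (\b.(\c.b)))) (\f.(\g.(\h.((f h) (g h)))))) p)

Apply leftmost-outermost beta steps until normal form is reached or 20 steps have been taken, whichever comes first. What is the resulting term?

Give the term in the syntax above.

Step 0: ((((((\f.(\g.(\h.(f (g h))))) ((\d.(\e.((d e) e))) (\d.(\e.((d e) e))))) (\b.(\c.b))) ((\f.(\g.(\h.((f h) g)))) (\b.(\c.b)))) (\f.(\g.(\h.((f h) (g h)))))) p)
Step 1: (((((\g.(\h.(((\d.(\e.((d e) e))) (\d.(\e.((d e) e)))) (g h)))) (\b.(\c.b))) ((\f.(\g.(\h.((f h) g)))) (\b.(\c.b)))) (\f.(\g.(\h.((f h) (g h)))))) p)
Step 2: ((((\h.(((\d.(\e.((d e) e))) (\d.(\e.((d e) e)))) ((\b.(\c.b)) h))) ((\f.(\g.(\h.((f h) g)))) (\b.(\c.b)))) (\f.(\g.(\h.((f h) (g h)))))) p)
Step 3: (((((\d.(\e.((d e) e))) (\d.(\e.((d e) e)))) ((\b.(\c.b)) ((\f.(\g.(\h.((f h) g)))) (\b.(\c.b))))) (\f.(\g.(\h.((f h) (g h)))))) p)
Step 4: ((((\e.(((\d.(\e.((d e) e))) e) e)) ((\b.(\c.b)) ((\f.(\g.(\h.((f h) g)))) (\b.(\c.b))))) (\f.(\g.(\h.((f h) (g h)))))) p)
Step 5: (((((\d.(\e.((d e) e))) ((\b.(\c.b)) ((\f.(\g.(\h.((f h) g)))) (\b.(\c.b))))) ((\b.(\c.b)) ((\f.(\g.(\h.((f h) g)))) (\b.(\c.b))))) (\f.(\g.(\h.((f h) (g h)))))) p)
Step 6: ((((\e.((((\b.(\c.b)) ((\f.(\g.(\h.((f h) g)))) (\b.(\c.b)))) e) e)) ((\b.(\c.b)) ((\f.(\g.(\h.((f h) g)))) (\b.(\c.b))))) (\f.(\g.(\h.((f h) (g h)))))) p)
Step 7: ((((((\b.(\c.b)) ((\f.(\g.(\h.((f h) g)))) (\b.(\c.b)))) ((\b.(\c.b)) ((\f.(\g.(\h.((f h) g)))) (\b.(\c.b))))) ((\b.(\c.b)) ((\f.(\g.(\h.((f h) g)))) (\b.(\c.b))))) (\f.(\g.(\h.((f h) (g h)))))) p)
Step 8: (((((\c.((\f.(\g.(\h.((f h) g)))) (\b.(\c.b)))) ((\b.(\c.b)) ((\f.(\g.(\h.((f h) g)))) (\b.(\c.b))))) ((\b.(\c.b)) ((\f.(\g.(\h.((f h) g)))) (\b.(\c.b))))) (\f.(\g.(\h.((f h) (g h)))))) p)
Step 9: (((((\f.(\g.(\h.((f h) g)))) (\b.(\c.b))) ((\b.(\c.b)) ((\f.(\g.(\h.((f h) g)))) (\b.(\c.b))))) (\f.(\g.(\h.((f h) (g h)))))) p)
Step 10: ((((\g.(\h.(((\b.(\c.b)) h) g))) ((\b.(\c.b)) ((\f.(\g.(\h.((f h) g)))) (\b.(\c.b))))) (\f.(\g.(\h.((f h) (g h)))))) p)
Step 11: (((\h.(((\b.(\c.b)) h) ((\b.(\c.b)) ((\f.(\g.(\h.((f h) g)))) (\b.(\c.b)))))) (\f.(\g.(\h.((f h) (g h)))))) p)
Step 12: ((((\b.(\c.b)) (\f.(\g.(\h.((f h) (g h)))))) ((\b.(\c.b)) ((\f.(\g.(\h.((f h) g)))) (\b.(\c.b))))) p)
Step 13: (((\c.(\f.(\g.(\h.((f h) (g h)))))) ((\b.(\c.b)) ((\f.(\g.(\h.((f h) g)))) (\b.(\c.b))))) p)
Step 14: ((\f.(\g.(\h.((f h) (g h))))) p)
Step 15: (\g.(\h.((p h) (g h))))

Answer: (\g.(\h.((p h) (g h))))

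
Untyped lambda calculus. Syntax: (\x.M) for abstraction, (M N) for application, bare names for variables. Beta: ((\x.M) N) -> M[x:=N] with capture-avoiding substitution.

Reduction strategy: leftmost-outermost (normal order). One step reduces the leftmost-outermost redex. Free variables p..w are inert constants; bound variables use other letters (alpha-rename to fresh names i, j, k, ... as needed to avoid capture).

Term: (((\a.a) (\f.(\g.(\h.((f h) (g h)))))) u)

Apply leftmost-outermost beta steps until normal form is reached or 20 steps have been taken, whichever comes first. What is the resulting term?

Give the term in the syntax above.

Answer: (\g.(\h.((u h) (g h))))

Derivation:
Step 0: (((\a.a) (\f.(\g.(\h.((f h) (g h)))))) u)
Step 1: ((\f.(\g.(\h.((f h) (g h))))) u)
Step 2: (\g.(\h.((u h) (g h))))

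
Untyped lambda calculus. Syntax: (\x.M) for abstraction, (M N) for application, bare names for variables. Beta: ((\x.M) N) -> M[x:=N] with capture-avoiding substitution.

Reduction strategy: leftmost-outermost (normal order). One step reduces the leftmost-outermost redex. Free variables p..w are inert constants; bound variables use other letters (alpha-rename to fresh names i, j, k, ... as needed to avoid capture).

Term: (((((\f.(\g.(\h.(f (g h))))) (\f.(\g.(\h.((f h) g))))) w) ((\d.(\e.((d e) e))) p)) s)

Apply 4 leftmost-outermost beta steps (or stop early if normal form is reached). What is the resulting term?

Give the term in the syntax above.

Answer: ((\g.(\h.(((w ((\d.(\e.((d e) e))) p)) h) g))) s)

Derivation:
Step 0: (((((\f.(\g.(\h.(f (g h))))) (\f.(\g.(\h.((f h) g))))) w) ((\d.(\e.((d e) e))) p)) s)
Step 1: ((((\g.(\h.((\f.(\g.(\h.((f h) g)))) (g h)))) w) ((\d.(\e.((d e) e))) p)) s)
Step 2: (((\h.((\f.(\g.(\h.((f h) g)))) (w h))) ((\d.(\e.((d e) e))) p)) s)
Step 3: (((\f.(\g.(\h.((f h) g)))) (w ((\d.(\e.((d e) e))) p))) s)
Step 4: ((\g.(\h.(((w ((\d.(\e.((d e) e))) p)) h) g))) s)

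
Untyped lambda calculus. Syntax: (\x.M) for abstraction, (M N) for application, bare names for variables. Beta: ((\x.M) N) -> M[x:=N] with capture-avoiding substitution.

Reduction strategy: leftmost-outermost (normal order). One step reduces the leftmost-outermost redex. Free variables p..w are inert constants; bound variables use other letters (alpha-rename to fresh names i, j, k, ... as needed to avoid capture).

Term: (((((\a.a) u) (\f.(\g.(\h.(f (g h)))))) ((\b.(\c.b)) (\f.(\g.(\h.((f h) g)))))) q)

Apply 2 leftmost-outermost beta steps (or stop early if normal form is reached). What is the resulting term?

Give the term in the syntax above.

Step 0: (((((\a.a) u) (\f.(\g.(\h.(f (g h)))))) ((\b.(\c.b)) (\f.(\g.(\h.((f h) g)))))) q)
Step 1: (((u (\f.(\g.(\h.(f (g h)))))) ((\b.(\c.b)) (\f.(\g.(\h.((f h) g)))))) q)
Step 2: (((u (\f.(\g.(\h.(f (g h)))))) (\c.(\f.(\g.(\h.((f h) g)))))) q)

Answer: (((u (\f.(\g.(\h.(f (g h)))))) (\c.(\f.(\g.(\h.((f h) g)))))) q)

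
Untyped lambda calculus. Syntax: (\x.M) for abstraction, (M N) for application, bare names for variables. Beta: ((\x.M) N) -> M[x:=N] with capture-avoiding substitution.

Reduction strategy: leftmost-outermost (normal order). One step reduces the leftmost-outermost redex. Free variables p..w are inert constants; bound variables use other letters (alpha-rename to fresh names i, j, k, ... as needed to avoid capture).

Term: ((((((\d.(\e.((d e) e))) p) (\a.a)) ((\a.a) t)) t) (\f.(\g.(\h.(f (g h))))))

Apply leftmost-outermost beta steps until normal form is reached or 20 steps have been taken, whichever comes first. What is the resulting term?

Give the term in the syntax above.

Answer: (((((p (\a.a)) (\a.a)) t) t) (\f.(\g.(\h.(f (g h))))))

Derivation:
Step 0: ((((((\d.(\e.((d e) e))) p) (\a.a)) ((\a.a) t)) t) (\f.(\g.(\h.(f (g h))))))
Step 1: (((((\e.((p e) e)) (\a.a)) ((\a.a) t)) t) (\f.(\g.(\h.(f (g h))))))
Step 2: (((((p (\a.a)) (\a.a)) ((\a.a) t)) t) (\f.(\g.(\h.(f (g h))))))
Step 3: (((((p (\a.a)) (\a.a)) t) t) (\f.(\g.(\h.(f (g h))))))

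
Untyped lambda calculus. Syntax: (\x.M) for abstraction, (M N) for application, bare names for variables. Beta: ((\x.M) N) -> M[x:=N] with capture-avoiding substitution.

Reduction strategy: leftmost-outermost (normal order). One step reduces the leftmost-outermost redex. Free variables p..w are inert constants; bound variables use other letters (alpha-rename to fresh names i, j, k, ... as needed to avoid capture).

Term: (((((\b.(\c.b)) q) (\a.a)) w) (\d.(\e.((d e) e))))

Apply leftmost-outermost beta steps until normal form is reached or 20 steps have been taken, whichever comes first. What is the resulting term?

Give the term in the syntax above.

Answer: ((q w) (\d.(\e.((d e) e))))

Derivation:
Step 0: (((((\b.(\c.b)) q) (\a.a)) w) (\d.(\e.((d e) e))))
Step 1: ((((\c.q) (\a.a)) w) (\d.(\e.((d e) e))))
Step 2: ((q w) (\d.(\e.((d e) e))))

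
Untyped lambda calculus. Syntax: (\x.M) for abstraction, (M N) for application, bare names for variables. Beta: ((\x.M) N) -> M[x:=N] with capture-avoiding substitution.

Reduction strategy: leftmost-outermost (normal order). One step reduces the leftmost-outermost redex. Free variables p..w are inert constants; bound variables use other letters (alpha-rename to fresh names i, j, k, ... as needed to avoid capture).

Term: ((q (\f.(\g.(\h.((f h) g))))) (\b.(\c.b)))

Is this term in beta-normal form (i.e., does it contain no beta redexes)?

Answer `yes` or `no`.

Answer: yes

Derivation:
Term: ((q (\f.(\g.(\h.((f h) g))))) (\b.(\c.b)))
No beta redexes found.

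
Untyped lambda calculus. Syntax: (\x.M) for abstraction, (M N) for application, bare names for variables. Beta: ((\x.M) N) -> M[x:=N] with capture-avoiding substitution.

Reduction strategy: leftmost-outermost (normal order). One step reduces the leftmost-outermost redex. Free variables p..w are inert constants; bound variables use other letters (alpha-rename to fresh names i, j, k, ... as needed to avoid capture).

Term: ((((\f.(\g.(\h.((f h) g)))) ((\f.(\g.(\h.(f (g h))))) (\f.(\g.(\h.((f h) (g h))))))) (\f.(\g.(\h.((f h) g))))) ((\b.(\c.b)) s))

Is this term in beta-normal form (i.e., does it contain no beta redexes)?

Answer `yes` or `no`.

Term: ((((\f.(\g.(\h.((f h) g)))) ((\f.(\g.(\h.(f (g h))))) (\f.(\g.(\h.((f h) (g h))))))) (\f.(\g.(\h.((f h) g))))) ((\b.(\c.b)) s))
Found 3 beta redex(es).

Answer: no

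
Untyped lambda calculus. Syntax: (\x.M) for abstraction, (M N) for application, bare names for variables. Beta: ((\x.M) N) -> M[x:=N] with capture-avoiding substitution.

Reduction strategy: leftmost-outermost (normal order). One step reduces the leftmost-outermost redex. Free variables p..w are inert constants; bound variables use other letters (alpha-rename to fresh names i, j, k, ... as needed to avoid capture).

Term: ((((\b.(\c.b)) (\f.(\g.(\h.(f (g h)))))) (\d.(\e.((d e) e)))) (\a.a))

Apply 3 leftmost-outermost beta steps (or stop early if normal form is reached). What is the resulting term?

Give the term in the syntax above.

Step 0: ((((\b.(\c.b)) (\f.(\g.(\h.(f (g h)))))) (\d.(\e.((d e) e)))) (\a.a))
Step 1: (((\c.(\f.(\g.(\h.(f (g h)))))) (\d.(\e.((d e) e)))) (\a.a))
Step 2: ((\f.(\g.(\h.(f (g h))))) (\a.a))
Step 3: (\g.(\h.((\a.a) (g h))))

Answer: (\g.(\h.((\a.a) (g h))))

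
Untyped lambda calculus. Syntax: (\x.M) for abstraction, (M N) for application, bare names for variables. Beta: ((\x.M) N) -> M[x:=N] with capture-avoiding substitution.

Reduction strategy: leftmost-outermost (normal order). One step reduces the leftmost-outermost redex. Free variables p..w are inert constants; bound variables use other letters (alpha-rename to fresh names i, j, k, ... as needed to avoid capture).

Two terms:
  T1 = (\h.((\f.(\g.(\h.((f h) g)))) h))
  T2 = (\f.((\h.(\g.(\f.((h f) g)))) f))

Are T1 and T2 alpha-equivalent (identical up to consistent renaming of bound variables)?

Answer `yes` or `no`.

Answer: yes

Derivation:
Term 1: (\h.((\f.(\g.(\h.((f h) g)))) h))
Term 2: (\f.((\h.(\g.(\f.((h f) g)))) f))
Alpha-equivalence: compare structure up to binder renaming.
Result: True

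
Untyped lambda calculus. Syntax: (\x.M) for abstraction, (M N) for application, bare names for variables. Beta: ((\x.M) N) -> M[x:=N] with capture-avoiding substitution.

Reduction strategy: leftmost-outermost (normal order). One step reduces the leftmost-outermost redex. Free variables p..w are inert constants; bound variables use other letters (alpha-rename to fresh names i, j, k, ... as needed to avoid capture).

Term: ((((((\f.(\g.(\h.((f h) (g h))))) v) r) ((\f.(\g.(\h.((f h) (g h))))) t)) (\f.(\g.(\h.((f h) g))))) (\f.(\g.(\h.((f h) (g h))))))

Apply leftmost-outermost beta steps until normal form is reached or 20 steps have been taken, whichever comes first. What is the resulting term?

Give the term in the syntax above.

Answer: ((((v (\g.(\h.((t h) (g h))))) (r (\g.(\h.((t h) (g h)))))) (\f.(\g.(\h.((f h) g))))) (\f.(\g.(\h.((f h) (g h))))))

Derivation:
Step 0: ((((((\f.(\g.(\h.((f h) (g h))))) v) r) ((\f.(\g.(\h.((f h) (g h))))) t)) (\f.(\g.(\h.((f h) g))))) (\f.(\g.(\h.((f h) (g h))))))
Step 1: (((((\g.(\h.((v h) (g h)))) r) ((\f.(\g.(\h.((f h) (g h))))) t)) (\f.(\g.(\h.((f h) g))))) (\f.(\g.(\h.((f h) (g h))))))
Step 2: ((((\h.((v h) (r h))) ((\f.(\g.(\h.((f h) (g h))))) t)) (\f.(\g.(\h.((f h) g))))) (\f.(\g.(\h.((f h) (g h))))))
Step 3: ((((v ((\f.(\g.(\h.((f h) (g h))))) t)) (r ((\f.(\g.(\h.((f h) (g h))))) t))) (\f.(\g.(\h.((f h) g))))) (\f.(\g.(\h.((f h) (g h))))))
Step 4: ((((v (\g.(\h.((t h) (g h))))) (r ((\f.(\g.(\h.((f h) (g h))))) t))) (\f.(\g.(\h.((f h) g))))) (\f.(\g.(\h.((f h) (g h))))))
Step 5: ((((v (\g.(\h.((t h) (g h))))) (r (\g.(\h.((t h) (g h)))))) (\f.(\g.(\h.((f h) g))))) (\f.(\g.(\h.((f h) (g h))))))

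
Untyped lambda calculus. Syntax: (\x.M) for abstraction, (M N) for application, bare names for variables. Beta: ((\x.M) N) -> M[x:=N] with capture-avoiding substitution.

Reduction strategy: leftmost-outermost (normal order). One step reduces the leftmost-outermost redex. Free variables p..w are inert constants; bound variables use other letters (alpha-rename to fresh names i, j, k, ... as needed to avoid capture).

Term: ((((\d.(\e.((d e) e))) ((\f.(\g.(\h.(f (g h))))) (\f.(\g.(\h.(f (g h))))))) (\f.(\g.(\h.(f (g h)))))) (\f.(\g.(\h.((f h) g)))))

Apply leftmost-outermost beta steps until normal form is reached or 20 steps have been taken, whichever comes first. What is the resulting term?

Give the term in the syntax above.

Answer: (\h.(\i.(\g.(\j.((h (g j)) i)))))

Derivation:
Step 0: ((((\d.(\e.((d e) e))) ((\f.(\g.(\h.(f (g h))))) (\f.(\g.(\h.(f (g h))))))) (\f.(\g.(\h.(f (g h)))))) (\f.(\g.(\h.((f h) g)))))
Step 1: (((\e.((((\f.(\g.(\h.(f (g h))))) (\f.(\g.(\h.(f (g h)))))) e) e)) (\f.(\g.(\h.(f (g h)))))) (\f.(\g.(\h.((f h) g)))))
Step 2: (((((\f.(\g.(\h.(f (g h))))) (\f.(\g.(\h.(f (g h)))))) (\f.(\g.(\h.(f (g h)))))) (\f.(\g.(\h.(f (g h)))))) (\f.(\g.(\h.((f h) g)))))
Step 3: ((((\g.(\h.((\f.(\g.(\h.(f (g h))))) (g h)))) (\f.(\g.(\h.(f (g h)))))) (\f.(\g.(\h.(f (g h)))))) (\f.(\g.(\h.((f h) g)))))
Step 4: (((\h.((\f.(\g.(\h.(f (g h))))) ((\f.(\g.(\h.(f (g h))))) h))) (\f.(\g.(\h.(f (g h)))))) (\f.(\g.(\h.((f h) g)))))
Step 5: (((\f.(\g.(\h.(f (g h))))) ((\f.(\g.(\h.(f (g h))))) (\f.(\g.(\h.(f (g h))))))) (\f.(\g.(\h.((f h) g)))))
Step 6: ((\g.(\h.(((\f.(\g.(\h.(f (g h))))) (\f.(\g.(\h.(f (g h)))))) (g h)))) (\f.(\g.(\h.((f h) g)))))
Step 7: (\h.(((\f.(\g.(\h.(f (g h))))) (\f.(\g.(\h.(f (g h)))))) ((\f.(\g.(\h.((f h) g)))) h)))
Step 8: (\h.((\g.(\h.((\f.(\g.(\h.(f (g h))))) (g h)))) ((\f.(\g.(\h.((f h) g)))) h)))
Step 9: (\h.(\i.((\f.(\g.(\h.(f (g h))))) (((\f.(\g.(\h.((f h) g)))) h) i))))
Step 10: (\h.(\i.(\g.(\j.((((\f.(\g.(\h.((f h) g)))) h) i) (g j))))))
Step 11: (\h.(\i.(\g.(\j.(((\g.(\i.((h i) g))) i) (g j))))))
Step 12: (\h.(\i.(\g.(\j.((\j.((h j) i)) (g j))))))
Step 13: (\h.(\i.(\g.(\j.((h (g j)) i)))))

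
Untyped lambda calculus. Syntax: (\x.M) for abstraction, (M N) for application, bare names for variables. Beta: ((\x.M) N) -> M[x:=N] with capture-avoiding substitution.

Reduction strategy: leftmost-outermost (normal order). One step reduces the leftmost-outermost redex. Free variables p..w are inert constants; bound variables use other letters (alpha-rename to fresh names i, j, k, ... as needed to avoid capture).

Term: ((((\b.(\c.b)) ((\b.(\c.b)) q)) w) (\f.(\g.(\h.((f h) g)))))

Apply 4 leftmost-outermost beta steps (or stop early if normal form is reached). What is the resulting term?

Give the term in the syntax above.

Step 0: ((((\b.(\c.b)) ((\b.(\c.b)) q)) w) (\f.(\g.(\h.((f h) g)))))
Step 1: (((\c.((\b.(\c.b)) q)) w) (\f.(\g.(\h.((f h) g)))))
Step 2: (((\b.(\c.b)) q) (\f.(\g.(\h.((f h) g)))))
Step 3: ((\c.q) (\f.(\g.(\h.((f h) g)))))
Step 4: q

Answer: q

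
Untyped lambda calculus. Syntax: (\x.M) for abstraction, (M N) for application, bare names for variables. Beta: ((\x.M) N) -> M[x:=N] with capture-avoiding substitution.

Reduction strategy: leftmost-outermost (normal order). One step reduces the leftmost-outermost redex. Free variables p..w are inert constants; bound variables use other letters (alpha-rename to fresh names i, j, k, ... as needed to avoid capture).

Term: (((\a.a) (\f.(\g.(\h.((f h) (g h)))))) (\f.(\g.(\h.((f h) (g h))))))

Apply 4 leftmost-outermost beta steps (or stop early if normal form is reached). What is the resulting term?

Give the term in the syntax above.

Answer: (\g.(\h.(\i.((h i) ((g h) i)))))

Derivation:
Step 0: (((\a.a) (\f.(\g.(\h.((f h) (g h)))))) (\f.(\g.(\h.((f h) (g h))))))
Step 1: ((\f.(\g.(\h.((f h) (g h))))) (\f.(\g.(\h.((f h) (g h))))))
Step 2: (\g.(\h.(((\f.(\g.(\h.((f h) (g h))))) h) (g h))))
Step 3: (\g.(\h.((\g.(\i.((h i) (g i)))) (g h))))
Step 4: (\g.(\h.(\i.((h i) ((g h) i)))))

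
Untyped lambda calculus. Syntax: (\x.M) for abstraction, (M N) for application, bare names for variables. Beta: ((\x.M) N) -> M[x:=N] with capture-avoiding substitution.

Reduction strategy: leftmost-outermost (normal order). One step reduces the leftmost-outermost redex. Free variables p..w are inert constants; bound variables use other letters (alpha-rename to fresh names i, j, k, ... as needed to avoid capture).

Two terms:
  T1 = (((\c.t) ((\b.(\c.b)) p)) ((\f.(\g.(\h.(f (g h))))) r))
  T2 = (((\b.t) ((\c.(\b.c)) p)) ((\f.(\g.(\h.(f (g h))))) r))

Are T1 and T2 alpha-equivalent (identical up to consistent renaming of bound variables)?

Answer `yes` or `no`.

Term 1: (((\c.t) ((\b.(\c.b)) p)) ((\f.(\g.(\h.(f (g h))))) r))
Term 2: (((\b.t) ((\c.(\b.c)) p)) ((\f.(\g.(\h.(f (g h))))) r))
Alpha-equivalence: compare structure up to binder renaming.
Result: True

Answer: yes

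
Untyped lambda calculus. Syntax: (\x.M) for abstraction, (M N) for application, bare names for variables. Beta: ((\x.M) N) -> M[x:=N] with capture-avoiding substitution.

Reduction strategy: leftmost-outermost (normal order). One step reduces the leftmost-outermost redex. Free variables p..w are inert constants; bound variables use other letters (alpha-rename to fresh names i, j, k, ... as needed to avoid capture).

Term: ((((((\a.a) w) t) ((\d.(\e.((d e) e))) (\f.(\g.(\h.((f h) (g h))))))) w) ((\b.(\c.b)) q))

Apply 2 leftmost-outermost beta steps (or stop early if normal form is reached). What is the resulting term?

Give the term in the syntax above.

Answer: ((((w t) (\e.(((\f.(\g.(\h.((f h) (g h))))) e) e))) w) ((\b.(\c.b)) q))

Derivation:
Step 0: ((((((\a.a) w) t) ((\d.(\e.((d e) e))) (\f.(\g.(\h.((f h) (g h))))))) w) ((\b.(\c.b)) q))
Step 1: ((((w t) ((\d.(\e.((d e) e))) (\f.(\g.(\h.((f h) (g h))))))) w) ((\b.(\c.b)) q))
Step 2: ((((w t) (\e.(((\f.(\g.(\h.((f h) (g h))))) e) e))) w) ((\b.(\c.b)) q))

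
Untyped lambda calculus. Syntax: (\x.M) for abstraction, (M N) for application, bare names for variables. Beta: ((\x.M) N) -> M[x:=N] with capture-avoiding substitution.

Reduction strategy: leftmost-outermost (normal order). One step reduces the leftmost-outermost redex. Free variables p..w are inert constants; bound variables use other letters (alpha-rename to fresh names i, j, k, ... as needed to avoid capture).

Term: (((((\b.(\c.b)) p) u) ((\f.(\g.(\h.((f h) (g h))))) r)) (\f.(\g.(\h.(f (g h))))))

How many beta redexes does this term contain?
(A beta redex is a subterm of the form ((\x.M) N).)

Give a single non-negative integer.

Answer: 2

Derivation:
Term: (((((\b.(\c.b)) p) u) ((\f.(\g.(\h.((f h) (g h))))) r)) (\f.(\g.(\h.(f (g h))))))
  Redex: ((\b.(\c.b)) p)
  Redex: ((\f.(\g.(\h.((f h) (g h))))) r)
Total redexes: 2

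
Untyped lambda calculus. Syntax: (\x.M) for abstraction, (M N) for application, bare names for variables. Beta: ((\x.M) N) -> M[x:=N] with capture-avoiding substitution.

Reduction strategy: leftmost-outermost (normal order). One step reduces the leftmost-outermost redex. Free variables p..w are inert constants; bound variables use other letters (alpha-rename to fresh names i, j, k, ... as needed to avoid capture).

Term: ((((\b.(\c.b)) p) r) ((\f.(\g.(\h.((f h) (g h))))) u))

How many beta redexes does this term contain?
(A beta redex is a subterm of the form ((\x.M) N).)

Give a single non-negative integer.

Term: ((((\b.(\c.b)) p) r) ((\f.(\g.(\h.((f h) (g h))))) u))
  Redex: ((\b.(\c.b)) p)
  Redex: ((\f.(\g.(\h.((f h) (g h))))) u)
Total redexes: 2

Answer: 2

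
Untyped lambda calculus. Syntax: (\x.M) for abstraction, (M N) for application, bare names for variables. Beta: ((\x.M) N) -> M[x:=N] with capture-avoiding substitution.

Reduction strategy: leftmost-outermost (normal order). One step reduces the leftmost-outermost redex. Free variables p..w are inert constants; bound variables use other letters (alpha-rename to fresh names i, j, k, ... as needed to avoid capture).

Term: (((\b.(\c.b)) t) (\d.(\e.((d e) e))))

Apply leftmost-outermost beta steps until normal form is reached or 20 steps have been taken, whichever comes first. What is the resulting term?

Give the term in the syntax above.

Step 0: (((\b.(\c.b)) t) (\d.(\e.((d e) e))))
Step 1: ((\c.t) (\d.(\e.((d e) e))))
Step 2: t

Answer: t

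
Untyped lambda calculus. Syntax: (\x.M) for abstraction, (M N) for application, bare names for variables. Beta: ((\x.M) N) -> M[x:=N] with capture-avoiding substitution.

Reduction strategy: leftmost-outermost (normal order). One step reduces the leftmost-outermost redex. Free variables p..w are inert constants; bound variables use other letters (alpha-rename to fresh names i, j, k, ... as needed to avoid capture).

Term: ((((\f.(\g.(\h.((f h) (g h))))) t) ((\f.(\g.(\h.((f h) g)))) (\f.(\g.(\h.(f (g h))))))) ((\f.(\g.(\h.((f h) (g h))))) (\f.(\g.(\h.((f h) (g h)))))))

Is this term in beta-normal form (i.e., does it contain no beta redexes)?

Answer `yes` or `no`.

Answer: no

Derivation:
Term: ((((\f.(\g.(\h.((f h) (g h))))) t) ((\f.(\g.(\h.((f h) g)))) (\f.(\g.(\h.(f (g h))))))) ((\f.(\g.(\h.((f h) (g h))))) (\f.(\g.(\h.((f h) (g h)))))))
Found 3 beta redex(es).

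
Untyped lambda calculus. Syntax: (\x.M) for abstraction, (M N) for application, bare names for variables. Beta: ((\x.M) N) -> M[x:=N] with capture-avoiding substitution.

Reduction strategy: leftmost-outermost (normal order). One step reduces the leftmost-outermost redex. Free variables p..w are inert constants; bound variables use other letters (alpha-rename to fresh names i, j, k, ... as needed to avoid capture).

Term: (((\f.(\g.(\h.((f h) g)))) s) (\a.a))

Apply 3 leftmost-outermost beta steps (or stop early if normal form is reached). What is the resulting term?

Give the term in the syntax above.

Step 0: (((\f.(\g.(\h.((f h) g)))) s) (\a.a))
Step 1: ((\g.(\h.((s h) g))) (\a.a))
Step 2: (\h.((s h) (\a.a)))
Step 3: (normal form reached)

Answer: (\h.((s h) (\a.a)))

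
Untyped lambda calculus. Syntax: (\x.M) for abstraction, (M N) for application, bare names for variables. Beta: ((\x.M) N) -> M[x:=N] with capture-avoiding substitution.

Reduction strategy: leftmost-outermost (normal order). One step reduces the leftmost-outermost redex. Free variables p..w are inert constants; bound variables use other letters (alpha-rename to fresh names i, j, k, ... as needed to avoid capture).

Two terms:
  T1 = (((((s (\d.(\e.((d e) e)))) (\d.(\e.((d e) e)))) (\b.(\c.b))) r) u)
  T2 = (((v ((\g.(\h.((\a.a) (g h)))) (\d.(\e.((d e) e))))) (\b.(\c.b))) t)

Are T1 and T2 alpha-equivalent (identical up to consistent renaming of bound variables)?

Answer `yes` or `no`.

Term 1: (((((s (\d.(\e.((d e) e)))) (\d.(\e.((d e) e)))) (\b.(\c.b))) r) u)
Term 2: (((v ((\g.(\h.((\a.a) (g h)))) (\d.(\e.((d e) e))))) (\b.(\c.b))) t)
Alpha-equivalence: compare structure up to binder renaming.
Result: False

Answer: no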